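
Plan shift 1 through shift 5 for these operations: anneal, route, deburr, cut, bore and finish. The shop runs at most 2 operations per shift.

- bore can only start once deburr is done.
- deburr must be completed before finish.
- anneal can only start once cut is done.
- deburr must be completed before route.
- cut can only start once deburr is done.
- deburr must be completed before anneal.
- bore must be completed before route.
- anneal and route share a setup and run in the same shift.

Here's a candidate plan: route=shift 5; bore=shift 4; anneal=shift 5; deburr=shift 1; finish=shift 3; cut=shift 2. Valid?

bore must be completed before route — holds.
deburr must be completed before anneal — holds.
anneal and route share a setup and run in the same shift — holds.
anneal can only start once cut is done — holds.
bore can only start once deburr is done — holds.
deburr must be completed before route — holds.
cut can only start once deburr is done — holds.
The shop runs at most 2 operations per shift — holds.
deburr must be completed before finish — holds.

Yes, all constraints hold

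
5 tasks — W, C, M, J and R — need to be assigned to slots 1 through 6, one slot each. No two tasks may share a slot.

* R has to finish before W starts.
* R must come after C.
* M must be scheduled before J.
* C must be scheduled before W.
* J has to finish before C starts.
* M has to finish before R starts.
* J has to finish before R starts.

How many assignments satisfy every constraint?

Splitting on W: it can be 5 (1), 6 (5). Listing each branch's schedules as (C, M, J, R):
W=5: (3,1,2,4) — 1.
W=6: (3,1,2,4) (3,1,2,5) (4,1,2,5) (4,1,3,5) (4,2,3,5) — 5.
Summing: 1 + 5 = 6.

6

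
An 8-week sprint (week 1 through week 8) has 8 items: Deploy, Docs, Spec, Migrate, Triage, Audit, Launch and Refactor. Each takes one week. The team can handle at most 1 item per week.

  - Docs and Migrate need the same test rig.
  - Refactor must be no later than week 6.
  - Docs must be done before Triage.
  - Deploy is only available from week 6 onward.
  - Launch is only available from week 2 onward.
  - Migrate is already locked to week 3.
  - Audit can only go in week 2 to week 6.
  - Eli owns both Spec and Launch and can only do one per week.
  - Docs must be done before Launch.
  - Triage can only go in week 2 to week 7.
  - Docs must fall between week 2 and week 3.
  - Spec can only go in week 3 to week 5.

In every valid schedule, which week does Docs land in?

Docs's window is week 2–week 3.
Migrate is fixed at week 3, and Docs can't share a week with Migrate.
So Docs must be week 2.

week 2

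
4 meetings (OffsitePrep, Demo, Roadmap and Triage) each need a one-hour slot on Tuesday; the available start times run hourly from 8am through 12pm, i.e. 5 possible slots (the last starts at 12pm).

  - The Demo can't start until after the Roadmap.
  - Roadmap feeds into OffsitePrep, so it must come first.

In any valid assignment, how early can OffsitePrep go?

9am

Precedence pushes OffsitePrep to at least 9am.
OffsitePrep at 9am is achievable: OffsitePrep in 9am; Demo in 9am; Roadmap in 8am; Triage in 8am.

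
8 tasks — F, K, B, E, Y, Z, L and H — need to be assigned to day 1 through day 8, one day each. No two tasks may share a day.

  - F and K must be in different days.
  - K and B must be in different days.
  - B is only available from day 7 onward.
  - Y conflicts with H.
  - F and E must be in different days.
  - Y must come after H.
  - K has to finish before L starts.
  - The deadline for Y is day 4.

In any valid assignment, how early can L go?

Precedence pushes L to at least day 2.
L at day 2 is achievable: L in day 2; B in day 7; K in day 1; Z in day 8; F in day 5; E in day 6; H in day 3; Y in day 4.

day 2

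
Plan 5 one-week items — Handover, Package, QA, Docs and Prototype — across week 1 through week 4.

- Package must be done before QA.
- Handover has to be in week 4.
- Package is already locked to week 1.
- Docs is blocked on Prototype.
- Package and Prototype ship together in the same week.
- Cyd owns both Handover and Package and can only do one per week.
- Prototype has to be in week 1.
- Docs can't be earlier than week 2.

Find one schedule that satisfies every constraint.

Handover in week 4; Docs in week 2; Prototype in week 1; Package in week 1; QA in week 2

Checking: Prototype(week 1) before Docs(week 2); Package(week 1) before QA(week 2); Handover(week 4) != Package(week 1); Package = Prototype = week 1; Handover=week 4 in [week 4,week 4]; Docs=week 2 in [week 2,week 4]; Package=week 1 in [week 1,week 1]; Prototype=week 1 in [week 1,week 1].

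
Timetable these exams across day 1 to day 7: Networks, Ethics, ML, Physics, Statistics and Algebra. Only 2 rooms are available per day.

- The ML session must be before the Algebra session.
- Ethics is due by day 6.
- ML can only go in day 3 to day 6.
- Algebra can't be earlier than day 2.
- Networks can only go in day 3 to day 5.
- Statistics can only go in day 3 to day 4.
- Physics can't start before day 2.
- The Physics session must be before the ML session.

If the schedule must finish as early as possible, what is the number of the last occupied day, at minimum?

The precedence chain requires at least 3 distinct days.
With at most 2 per day and 6 exams, at least 3 days are needed.
Propagating the time windows through the other constraints, Algebra can't land before day 4, so the schedule must run through at least day 4.
4 works (last occupied day: day 4): for example Algebra=day 4, Physics=day 2, Networks=day 3, Ethics=day 1, Statistics=day 4, ML=day 3.

4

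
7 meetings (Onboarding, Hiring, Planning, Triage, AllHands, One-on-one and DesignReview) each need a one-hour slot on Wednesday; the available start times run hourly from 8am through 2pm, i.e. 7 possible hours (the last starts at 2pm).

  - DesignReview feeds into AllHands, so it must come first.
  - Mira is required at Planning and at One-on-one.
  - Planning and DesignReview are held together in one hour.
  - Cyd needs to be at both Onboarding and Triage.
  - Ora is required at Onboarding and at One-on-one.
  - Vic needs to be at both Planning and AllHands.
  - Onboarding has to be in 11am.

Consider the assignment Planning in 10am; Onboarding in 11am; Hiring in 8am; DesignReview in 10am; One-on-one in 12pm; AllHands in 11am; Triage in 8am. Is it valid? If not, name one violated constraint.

Yes, all constraints hold

Mira is required at Planning and at One-on-one — holds.
Planning and DesignReview are held together in one hour — holds.
Cyd needs to be at both Onboarding and Triage — holds.
Ora is required at Onboarding and at One-on-one — holds.
Vic needs to be at both Planning and AllHands — holds.
Onboarding has to be in 11am — holds.
DesignReview feeds into AllHands, so it must come first — holds.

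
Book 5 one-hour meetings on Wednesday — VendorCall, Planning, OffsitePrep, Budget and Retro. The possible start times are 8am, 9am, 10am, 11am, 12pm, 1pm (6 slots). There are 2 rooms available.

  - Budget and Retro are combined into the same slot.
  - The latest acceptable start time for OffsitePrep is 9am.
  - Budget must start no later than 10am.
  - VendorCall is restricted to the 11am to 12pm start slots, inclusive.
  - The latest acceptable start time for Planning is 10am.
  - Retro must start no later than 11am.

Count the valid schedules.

Splitting on VendorCall: it can be 11am (8), 12pm (8). Listing each branch's schedules as (Planning, OffsitePrep, Budget, Retro):
VendorCall=11am: (8am,8am,9am,9am) (8am,8am,10am,10am) (8am,9am,10am,10am) (9am,8am,10am,10am) (9am,9am,8am,8am) (9am,9am,10am,10am) (10am,8am,9am,9am) (10am,9am,8am,8am) — 8.
VendorCall=12pm: (8am,8am,9am,9am) (8am,8am,10am,10am) (8am,9am,10am,10am) (9am,8am,10am,10am) (9am,9am,8am,8am) (9am,9am,10am,10am) (10am,8am,9am,9am) (10am,9am,8am,8am) — 8.
Summing: 8 + 8 = 16.

16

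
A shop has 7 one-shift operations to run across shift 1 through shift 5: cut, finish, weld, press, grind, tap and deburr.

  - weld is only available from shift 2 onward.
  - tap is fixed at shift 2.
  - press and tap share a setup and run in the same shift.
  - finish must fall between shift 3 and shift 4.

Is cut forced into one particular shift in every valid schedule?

No

cut can be shift 1 (e.g. cut -> shift 1; press -> shift 2; grind -> shift 1; tap -> shift 2; weld -> shift 2; deburr -> shift 1; finish -> shift 3) or shift 2 (e.g. tap -> shift 2, weld -> shift 2, finish -> shift 3, grind -> shift 1, press -> shift 2, cut -> shift 2, deburr -> shift 1).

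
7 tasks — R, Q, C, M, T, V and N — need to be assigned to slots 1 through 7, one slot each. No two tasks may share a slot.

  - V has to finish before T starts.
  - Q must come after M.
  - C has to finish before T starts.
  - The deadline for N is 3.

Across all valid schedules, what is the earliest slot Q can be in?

Precedence pushes Q to at least 2.
Q at 2 is achievable: M=1, Q=2, R=7, T=6, C=4, V=5, N=3.

2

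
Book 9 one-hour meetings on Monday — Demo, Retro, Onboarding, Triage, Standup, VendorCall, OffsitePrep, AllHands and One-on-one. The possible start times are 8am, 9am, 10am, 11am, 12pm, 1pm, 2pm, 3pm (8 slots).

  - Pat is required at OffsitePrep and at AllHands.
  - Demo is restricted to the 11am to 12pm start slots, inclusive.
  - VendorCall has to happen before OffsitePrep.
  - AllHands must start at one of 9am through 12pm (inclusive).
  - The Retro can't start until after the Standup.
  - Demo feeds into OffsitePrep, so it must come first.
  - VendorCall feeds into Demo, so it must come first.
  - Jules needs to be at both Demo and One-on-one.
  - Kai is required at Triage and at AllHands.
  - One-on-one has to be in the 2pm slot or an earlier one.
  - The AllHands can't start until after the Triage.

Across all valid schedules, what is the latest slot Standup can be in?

2pm

Downstream work caps Standup at 2pm.
Standup at 2pm is achievable: Retro -> 3pm; OffsitePrep -> 12pm; Triage -> 8am; Onboarding -> 8am; AllHands -> 9am; VendorCall -> 8am; Standup -> 2pm; Demo -> 11am; One-on-one -> 8am.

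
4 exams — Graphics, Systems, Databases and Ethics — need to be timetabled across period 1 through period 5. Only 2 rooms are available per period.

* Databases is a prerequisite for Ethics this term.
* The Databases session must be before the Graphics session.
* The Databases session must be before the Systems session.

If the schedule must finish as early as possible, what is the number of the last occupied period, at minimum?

3

The precedence chain requires at least 2 distinct periods.
With at most 2 per period and 4 exams, at least 2 periods are needed.
Could 2 periods be enough, i.e. nothing placed later than period 2? No: Ethics must come after Databases (at period 1 or later) → {period 2}; Databases must come before Ethics (at period 2 or earlier) → {period 1}; Systems must come after Databases (at period 1 or later) → {period 2}; Graphics must come after Databases (at period 1 or later) → {period 2}; that puts Graphics, Systems and Ethics all in period 2 — more than 2 per period.
So 2 periods is not enough.
3 works (last occupied period: period 3): for example Databases in period 1; Ethics in period 3; Systems in period 2; Graphics in period 2.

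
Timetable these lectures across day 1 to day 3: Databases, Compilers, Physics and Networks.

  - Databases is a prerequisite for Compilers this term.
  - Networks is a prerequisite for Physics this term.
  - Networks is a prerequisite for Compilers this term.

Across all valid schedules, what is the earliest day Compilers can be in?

day 2

Precedence pushes Compilers to at least day 2.
Compilers at day 2 is achievable: Databases=day 1, Compilers=day 2, Networks=day 1, Physics=day 2.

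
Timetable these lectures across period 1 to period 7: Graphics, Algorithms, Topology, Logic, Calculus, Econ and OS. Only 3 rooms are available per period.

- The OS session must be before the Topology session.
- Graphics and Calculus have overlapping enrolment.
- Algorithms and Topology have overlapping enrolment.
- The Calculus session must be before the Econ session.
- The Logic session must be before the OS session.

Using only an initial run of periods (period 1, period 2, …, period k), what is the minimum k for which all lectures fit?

3 periods

The precedence chain requires at least 3 distinct periods.
With at most 3 per period and 7 lectures, at least 3 periods are needed.
3 works (last occupied period: period 3): for example Algorithms=period 1; OS=period 2; Econ=period 2; Graphics=period 2; Calculus=period 1; Logic=period 1; Topology=period 3.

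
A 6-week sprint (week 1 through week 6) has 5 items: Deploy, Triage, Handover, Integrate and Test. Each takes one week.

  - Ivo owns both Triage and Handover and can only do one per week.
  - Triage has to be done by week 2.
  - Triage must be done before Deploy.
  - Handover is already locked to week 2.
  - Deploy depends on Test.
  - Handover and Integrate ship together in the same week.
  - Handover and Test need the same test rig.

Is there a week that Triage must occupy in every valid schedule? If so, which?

week 1

Triage's window is week 1–week 2.
Handover is fixed at week 2, and Triage can't share a week with Handover.
So Triage must be week 1.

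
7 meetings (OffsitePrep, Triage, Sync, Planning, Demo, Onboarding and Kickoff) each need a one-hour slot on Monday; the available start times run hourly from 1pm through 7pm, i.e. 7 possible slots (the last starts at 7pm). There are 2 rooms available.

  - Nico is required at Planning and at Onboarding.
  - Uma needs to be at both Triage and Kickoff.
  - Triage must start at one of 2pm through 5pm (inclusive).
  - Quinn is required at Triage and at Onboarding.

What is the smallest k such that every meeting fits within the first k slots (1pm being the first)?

With at most 2 per slot and 7 meetings, at least 4 slots are needed.
Triage can't be placed before 2pm — that is slot 2 counting from 1pm — so the schedule must run through at least 2 slots.
4 works (last occupied slot: 4pm): for example Demo -> 3pm, Onboarding -> 3pm, Kickoff -> 4pm, Planning -> 2pm, Sync -> 1pm, Triage -> 2pm, OffsitePrep -> 1pm.

4 slots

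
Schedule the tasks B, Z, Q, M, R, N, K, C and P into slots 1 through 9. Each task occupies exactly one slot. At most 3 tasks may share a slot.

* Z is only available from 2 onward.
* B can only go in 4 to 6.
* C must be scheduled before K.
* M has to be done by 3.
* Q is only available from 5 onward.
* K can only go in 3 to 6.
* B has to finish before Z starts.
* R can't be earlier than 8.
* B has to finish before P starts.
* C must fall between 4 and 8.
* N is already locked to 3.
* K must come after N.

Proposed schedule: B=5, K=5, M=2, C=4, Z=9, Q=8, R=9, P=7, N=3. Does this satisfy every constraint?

R can't be earlier than 8 — holds.
Z is only available from 2 onward — holds.
B has to finish before Z starts — holds.
N is already locked to 3 — holds.
K can only go in 3 to 6 — holds.
B has to finish before P starts — holds.
C must fall between 4 and 8 — holds.
At most 3 tasks may share a slot — holds.
B can only go in 4 to 6 — holds.
Q is only available from 5 onward — holds.
M has to be done by 3 — holds.
C must be scheduled before K — holds.
K must come after N — holds.

Valid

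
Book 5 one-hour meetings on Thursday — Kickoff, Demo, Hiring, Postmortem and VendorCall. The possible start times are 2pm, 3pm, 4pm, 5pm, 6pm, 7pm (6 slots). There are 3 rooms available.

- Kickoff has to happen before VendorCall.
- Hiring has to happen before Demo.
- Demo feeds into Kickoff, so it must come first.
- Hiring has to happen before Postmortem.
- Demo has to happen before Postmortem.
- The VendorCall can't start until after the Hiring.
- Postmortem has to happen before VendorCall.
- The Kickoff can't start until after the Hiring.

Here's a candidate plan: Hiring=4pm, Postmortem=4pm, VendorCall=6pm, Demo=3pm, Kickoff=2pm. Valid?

No — it violates: The Kickoff can't start until after the Hiring

There are 3 rooms available — holds.
Demo feeds into Kickoff, so it must come first — violated.
The VendorCall can't start until after the Hiring — holds.
Kickoff has to happen before VendorCall — holds.
The Kickoff can't start until after the Hiring — violated.
Hiring has to happen before Postmortem — violated.
Hiring has to happen before Demo — violated.
Postmortem has to happen before VendorCall — holds.
Demo has to happen before Postmortem — holds.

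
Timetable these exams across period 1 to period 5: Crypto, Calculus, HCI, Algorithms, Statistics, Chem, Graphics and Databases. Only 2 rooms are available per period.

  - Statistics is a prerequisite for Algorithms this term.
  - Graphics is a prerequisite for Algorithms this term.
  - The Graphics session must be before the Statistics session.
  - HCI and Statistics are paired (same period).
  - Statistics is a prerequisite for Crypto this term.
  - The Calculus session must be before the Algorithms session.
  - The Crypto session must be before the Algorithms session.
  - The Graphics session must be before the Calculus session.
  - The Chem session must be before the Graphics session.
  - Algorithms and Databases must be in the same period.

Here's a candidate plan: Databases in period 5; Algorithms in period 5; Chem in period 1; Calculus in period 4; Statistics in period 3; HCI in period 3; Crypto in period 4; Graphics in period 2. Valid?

The Graphics session must be before the Calculus session — holds.
The Crypto session must be before the Algorithms session — holds.
Statistics is a prerequisite for Crypto this term — holds.
The Calculus session must be before the Algorithms session — holds.
Only 2 rooms are available per period — holds.
The Graphics session must be before the Statistics session — holds.
The Chem session must be before the Graphics session — holds.
HCI and Statistics are paired (same period) — holds.
Algorithms and Databases must be in the same period — holds.
Graphics is a prerequisite for Algorithms this term — holds.
Statistics is a prerequisite for Algorithms this term — holds.

Yes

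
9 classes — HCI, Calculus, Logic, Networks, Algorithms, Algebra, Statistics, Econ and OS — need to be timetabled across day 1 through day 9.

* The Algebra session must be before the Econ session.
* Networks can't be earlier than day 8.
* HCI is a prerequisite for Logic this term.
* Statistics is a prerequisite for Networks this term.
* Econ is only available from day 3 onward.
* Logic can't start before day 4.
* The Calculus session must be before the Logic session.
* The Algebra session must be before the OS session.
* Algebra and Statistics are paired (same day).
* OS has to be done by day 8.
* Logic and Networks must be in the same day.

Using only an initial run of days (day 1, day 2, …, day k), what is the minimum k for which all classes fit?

The precedence chain requires at least 2 distinct days.
Networks can't be placed before day 8, so the schedule must run through at least day 8.
8 works (last occupied day: day 8): for example Algebra=day 1, Networks=day 8, Logic=day 8, OS=day 2, Algorithms=day 1, Econ=day 3, Calculus=day 1, Statistics=day 1, HCI=day 1.

8 days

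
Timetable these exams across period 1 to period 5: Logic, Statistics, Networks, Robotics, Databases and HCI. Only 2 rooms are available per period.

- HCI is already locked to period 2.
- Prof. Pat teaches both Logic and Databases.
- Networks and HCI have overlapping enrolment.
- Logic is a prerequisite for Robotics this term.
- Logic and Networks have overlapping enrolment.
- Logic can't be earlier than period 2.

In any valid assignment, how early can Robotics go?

period 3

Precedence pushes Robotics to at least period 3.
Robotics at period 3 is achievable: Logic -> period 2; Statistics -> period 1; Databases -> period 3; HCI -> period 2; Robotics -> period 3; Networks -> period 1.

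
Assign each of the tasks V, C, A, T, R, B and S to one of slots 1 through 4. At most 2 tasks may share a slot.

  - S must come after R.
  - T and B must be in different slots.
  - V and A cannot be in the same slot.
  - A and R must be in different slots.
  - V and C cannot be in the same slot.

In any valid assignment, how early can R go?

Downstream work caps R at 3.
R at 1 is achievable: B in 4; S in 2; C in 2; R in 1; T in 3; A in 3; V in 1.

1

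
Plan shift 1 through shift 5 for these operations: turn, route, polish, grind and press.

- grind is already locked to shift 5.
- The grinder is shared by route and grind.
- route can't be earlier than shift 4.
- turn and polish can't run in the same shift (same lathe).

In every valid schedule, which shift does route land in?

shift 4

route's window is shift 4–shift 5.
grind is fixed at shift 5, and route can't share a shift with grind.
So route must be shift 4.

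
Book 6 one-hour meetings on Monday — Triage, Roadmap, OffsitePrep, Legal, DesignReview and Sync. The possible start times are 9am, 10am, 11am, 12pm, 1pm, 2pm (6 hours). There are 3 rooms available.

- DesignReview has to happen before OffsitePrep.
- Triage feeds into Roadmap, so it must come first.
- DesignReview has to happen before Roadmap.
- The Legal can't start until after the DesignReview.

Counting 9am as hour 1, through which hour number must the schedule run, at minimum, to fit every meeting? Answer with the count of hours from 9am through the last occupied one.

2 hours

The precedence chain requires at least 2 distinct hours.
With at most 3 per hour and 6 meetings, at least 2 hours are needed.
2 works (last occupied hour: 10am): for example Sync -> 9am, OffsitePrep -> 10am, DesignReview -> 9am, Legal -> 10am, Triage -> 9am, Roadmap -> 10am.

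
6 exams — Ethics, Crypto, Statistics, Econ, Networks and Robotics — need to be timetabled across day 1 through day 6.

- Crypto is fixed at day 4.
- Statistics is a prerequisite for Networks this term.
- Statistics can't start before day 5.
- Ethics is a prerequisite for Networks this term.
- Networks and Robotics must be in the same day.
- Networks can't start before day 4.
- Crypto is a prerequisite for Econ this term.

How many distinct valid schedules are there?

Splitting on Ethics: it can be day 1 (2), day 2 (2), day 3 (2), day 4 (2), day 5 (2). Listing each branch's schedules as (Crypto, Statistics, Econ, Networks, Robotics) by day number:
Ethics=day 1: (4,5,5,6,6) (4,5,6,6,6) — 2.
Ethics=day 2: (4,5,5,6,6) (4,5,6,6,6) — 2.
Ethics=day 3: (4,5,5,6,6) (4,5,6,6,6) — 2.
Ethics=day 4: (4,5,5,6,6) (4,5,6,6,6) — 2.
Ethics=day 5: (4,5,5,6,6) (4,5,6,6,6) — 2.
Summing: 2 + 2 + 2 + 2 + 2 = 10.

10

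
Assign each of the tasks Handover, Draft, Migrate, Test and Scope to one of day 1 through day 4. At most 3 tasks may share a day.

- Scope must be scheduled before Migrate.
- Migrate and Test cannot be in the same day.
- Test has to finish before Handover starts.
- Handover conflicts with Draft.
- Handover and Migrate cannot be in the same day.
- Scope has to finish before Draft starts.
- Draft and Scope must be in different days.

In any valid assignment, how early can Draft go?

day 2

Precedence pushes Draft to at least day 2.
Draft at day 2 is achievable: Test in day 1; Handover in day 3; Scope in day 1; Draft in day 2; Migrate in day 2.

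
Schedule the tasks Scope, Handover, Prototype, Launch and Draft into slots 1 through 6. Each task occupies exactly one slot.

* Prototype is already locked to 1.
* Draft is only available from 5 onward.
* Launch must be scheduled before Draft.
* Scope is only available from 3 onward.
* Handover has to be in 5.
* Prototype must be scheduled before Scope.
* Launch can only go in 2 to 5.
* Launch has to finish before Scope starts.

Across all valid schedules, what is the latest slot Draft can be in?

6

Draft is available from 5.
Draft at 6 is achievable: Handover in 5; Scope in 3; Draft in 6; Prototype in 1; Launch in 2.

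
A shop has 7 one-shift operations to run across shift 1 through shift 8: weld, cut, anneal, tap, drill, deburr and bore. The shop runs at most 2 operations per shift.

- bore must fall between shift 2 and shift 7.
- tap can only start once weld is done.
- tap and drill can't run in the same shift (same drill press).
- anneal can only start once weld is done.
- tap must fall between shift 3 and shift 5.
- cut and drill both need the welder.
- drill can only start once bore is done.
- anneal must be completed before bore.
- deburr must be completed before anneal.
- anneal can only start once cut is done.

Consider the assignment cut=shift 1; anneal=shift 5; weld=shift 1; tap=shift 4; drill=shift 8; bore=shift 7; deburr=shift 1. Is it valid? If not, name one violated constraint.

Invalid. The shop runs at most 2 operations per shift.

drill can only start once bore is done — holds.
tap must fall between shift 3 and shift 5 — holds.
cut and drill both need the welder — holds.
tap can only start once weld is done — holds.
anneal can only start once cut is done — holds.
anneal can only start once weld is done — holds.
The shop runs at most 2 operations per shift — violated.
deburr must be completed before anneal — holds.
anneal must be completed before bore — holds.
tap and drill can't run in the same shift (same drill press) — holds.
bore must fall between shift 2 and shift 7 — holds.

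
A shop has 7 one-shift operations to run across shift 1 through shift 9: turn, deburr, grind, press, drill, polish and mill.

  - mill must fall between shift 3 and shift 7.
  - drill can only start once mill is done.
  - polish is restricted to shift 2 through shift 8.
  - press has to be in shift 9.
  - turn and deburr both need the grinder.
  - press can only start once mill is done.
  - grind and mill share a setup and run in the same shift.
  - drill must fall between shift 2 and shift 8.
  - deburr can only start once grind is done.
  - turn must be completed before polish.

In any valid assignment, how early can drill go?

shift 4

Drill is available from shift 2; precedence pushes drill to at least shift 4; drill's own window allows nothing later than shift 8.
drill at shift 4 is achievable: drill -> shift 4; press -> shift 9; grind -> shift 3; mill -> shift 3; deburr -> shift 4; turn -> shift 1; polish -> shift 2.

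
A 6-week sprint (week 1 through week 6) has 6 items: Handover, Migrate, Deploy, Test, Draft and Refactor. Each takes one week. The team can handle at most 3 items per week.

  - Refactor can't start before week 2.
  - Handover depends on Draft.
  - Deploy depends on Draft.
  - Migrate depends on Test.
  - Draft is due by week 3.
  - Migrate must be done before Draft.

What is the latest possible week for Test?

Downstream work caps Test at week 1.
Test at week 1 is achievable: Test -> week 1, Migrate -> week 2, Refactor -> week 2, Handover -> week 4, Deploy -> week 4, Draft -> week 3.

week 1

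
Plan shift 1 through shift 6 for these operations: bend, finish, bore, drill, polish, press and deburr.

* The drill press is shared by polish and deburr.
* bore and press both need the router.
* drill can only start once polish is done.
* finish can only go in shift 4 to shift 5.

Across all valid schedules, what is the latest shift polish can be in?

shift 5

Downstream work caps polish at shift 5.
polish at shift 5 is achievable: press in shift 2; polish in shift 5; finish in shift 4; deburr in shift 1; drill in shift 6; bore in shift 1; bend in shift 1.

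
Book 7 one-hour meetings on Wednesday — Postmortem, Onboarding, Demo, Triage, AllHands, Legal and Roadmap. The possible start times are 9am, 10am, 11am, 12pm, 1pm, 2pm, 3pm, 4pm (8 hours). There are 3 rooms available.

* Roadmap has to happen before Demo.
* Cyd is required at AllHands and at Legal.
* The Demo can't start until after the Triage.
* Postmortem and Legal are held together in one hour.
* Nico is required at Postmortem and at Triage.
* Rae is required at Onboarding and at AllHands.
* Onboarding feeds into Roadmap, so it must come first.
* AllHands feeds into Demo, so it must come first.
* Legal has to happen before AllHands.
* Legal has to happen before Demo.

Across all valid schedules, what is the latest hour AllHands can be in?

Precedence pushes AllHands to at least 10am; downstream work caps AllHands at 3pm.
AllHands at 3pm is achievable: Postmortem in 9am; Legal in 9am; Triage in 10am; AllHands in 3pm; Onboarding in 9am; Demo in 4pm; Roadmap in 10am.

3pm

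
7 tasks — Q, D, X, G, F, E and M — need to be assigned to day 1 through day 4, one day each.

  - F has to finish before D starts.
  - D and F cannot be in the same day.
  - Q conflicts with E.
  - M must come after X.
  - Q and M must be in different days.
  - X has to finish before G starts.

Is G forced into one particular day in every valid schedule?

G can be day 2 (e.g. F in day 1; M in day 2; G in day 2; D in day 2; Q in day 1; E in day 2; X in day 1) or day 3 (e.g. X in day 1, F in day 1, D in day 2, M in day 2, G in day 3, Q in day 1, E in day 2).

No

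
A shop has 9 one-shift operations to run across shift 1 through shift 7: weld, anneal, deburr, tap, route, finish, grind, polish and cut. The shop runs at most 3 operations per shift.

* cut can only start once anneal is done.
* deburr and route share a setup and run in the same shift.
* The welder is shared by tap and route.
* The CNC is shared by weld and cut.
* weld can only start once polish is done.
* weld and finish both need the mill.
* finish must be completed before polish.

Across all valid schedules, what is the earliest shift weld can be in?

Precedence pushes weld to at least shift 3.
weld at shift 3 is achievable: grind=shift 2; tap=shift 1; finish=shift 1; weld=shift 3; anneal=shift 1; cut=shift 2; route=shift 3; polish=shift 2; deburr=shift 3.

shift 3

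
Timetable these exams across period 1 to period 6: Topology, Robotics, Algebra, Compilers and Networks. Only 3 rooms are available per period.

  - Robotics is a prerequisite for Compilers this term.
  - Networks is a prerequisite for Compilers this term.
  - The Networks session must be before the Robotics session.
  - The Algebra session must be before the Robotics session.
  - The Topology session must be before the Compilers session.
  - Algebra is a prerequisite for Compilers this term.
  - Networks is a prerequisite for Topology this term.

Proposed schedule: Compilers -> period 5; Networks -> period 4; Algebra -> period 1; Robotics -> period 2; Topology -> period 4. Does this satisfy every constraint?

Robotics is a prerequisite for Compilers this term — holds.
The Algebra session must be before the Robotics session — holds.
Networks is a prerequisite for Compilers this term — holds.
Networks is a prerequisite for Topology this term — violated.
Only 3 rooms are available per period — holds.
Algebra is a prerequisite for Compilers this term — holds.
The Topology session must be before the Compilers session — holds.
The Networks session must be before the Robotics session — violated.

No. The Networks session must be before the Robotics session is not satisfied.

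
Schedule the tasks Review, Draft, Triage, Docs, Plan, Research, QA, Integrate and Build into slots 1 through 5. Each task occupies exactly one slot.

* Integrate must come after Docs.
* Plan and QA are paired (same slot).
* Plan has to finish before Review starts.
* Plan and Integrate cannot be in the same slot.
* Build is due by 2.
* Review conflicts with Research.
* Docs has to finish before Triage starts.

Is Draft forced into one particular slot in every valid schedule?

Draft can be 1 (e.g. Plan in 1; Docs in 1; QA in 1; Build in 1; Integrate in 2; Review in 2; Draft in 1; Research in 1; Triage in 2) or 2 (e.g. Integrate -> 2, Docs -> 1, QA -> 1, Plan -> 1, Draft -> 2, Research -> 1, Build -> 1, Triage -> 2, Review -> 2).

No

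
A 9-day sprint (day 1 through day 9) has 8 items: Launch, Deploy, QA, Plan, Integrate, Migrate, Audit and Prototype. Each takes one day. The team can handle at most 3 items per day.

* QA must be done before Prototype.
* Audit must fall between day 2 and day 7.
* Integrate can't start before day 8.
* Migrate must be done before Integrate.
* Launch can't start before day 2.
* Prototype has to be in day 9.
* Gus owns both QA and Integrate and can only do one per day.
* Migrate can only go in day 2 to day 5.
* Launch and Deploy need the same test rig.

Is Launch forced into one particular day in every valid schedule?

No

Launch can be day 2 (e.g. QA -> day 1; Deploy -> day 1; Launch -> day 2; Plan -> day 1; Prototype -> day 9; Audit -> day 2; Migrate -> day 2; Integrate -> day 8) or day 3 (e.g. Launch -> day 3; Prototype -> day 9; Audit -> day 2; Integrate -> day 8; QA -> day 1; Plan -> day 1; Migrate -> day 2; Deploy -> day 1).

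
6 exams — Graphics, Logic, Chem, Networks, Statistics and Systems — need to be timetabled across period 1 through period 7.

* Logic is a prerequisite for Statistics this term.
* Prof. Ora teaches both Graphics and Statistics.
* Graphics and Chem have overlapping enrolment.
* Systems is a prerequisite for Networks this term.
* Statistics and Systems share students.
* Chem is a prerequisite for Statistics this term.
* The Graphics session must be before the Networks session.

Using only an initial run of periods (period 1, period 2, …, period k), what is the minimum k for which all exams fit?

3

The precedence chain requires at least 2 distinct periods.
Could 2 periods be enough, i.e. nothing placed later than period 2? No: Statistics must come after Logic (at period 1 or later) → {period 2}; Chem must come before Statistics (at period 2 or earlier) → {period 1}; Networks must come after Systems (at period 1 or later) → {period 2}; Graphics must come before Networks (at period 2 or earlier) → {period 1}; Chem can't share with Graphics (period 1) → nothing is left.
So 2 periods is not enough.
3 works (last occupied period: period 3): for example Chem in period 2, Graphics in period 1, Statistics in period 3, Logic in period 1, Systems in period 1, Networks in period 2.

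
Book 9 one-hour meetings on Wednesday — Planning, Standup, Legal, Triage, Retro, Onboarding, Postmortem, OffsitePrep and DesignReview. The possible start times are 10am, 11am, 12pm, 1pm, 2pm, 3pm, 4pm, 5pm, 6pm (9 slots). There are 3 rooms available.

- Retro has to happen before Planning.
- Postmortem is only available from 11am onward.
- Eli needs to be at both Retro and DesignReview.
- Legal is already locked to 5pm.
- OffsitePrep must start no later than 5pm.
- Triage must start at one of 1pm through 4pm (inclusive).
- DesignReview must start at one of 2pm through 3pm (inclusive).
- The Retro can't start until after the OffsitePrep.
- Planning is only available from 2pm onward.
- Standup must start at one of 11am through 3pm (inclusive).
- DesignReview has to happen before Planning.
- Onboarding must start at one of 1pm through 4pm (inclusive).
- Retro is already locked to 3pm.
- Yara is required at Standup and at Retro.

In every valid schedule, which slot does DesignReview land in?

2pm

DesignReview's window is 2pm–3pm.
Retro is fixed at 3pm, and DesignReview can't share a slot with Retro.
So DesignReview must be 2pm.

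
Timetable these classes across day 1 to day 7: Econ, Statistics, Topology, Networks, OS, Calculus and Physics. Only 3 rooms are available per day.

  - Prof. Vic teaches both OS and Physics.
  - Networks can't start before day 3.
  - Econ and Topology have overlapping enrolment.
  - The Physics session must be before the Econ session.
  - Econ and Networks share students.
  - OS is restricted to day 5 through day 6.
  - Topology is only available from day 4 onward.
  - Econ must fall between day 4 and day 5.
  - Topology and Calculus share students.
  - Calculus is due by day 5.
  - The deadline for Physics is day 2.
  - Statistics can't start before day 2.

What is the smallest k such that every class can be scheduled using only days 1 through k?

5

The precedence chain requires at least 2 distinct days.
With at most 3 per day and 7 classes, at least 3 days are needed.
OS can't be placed before day 5, so the schedule must run through at least day 5.
5 works (last occupied day: day 5): for example Physics in day 1, Calculus in day 1, Econ in day 4, OS in day 5, Topology in day 5, Networks in day 3, Statistics in day 2.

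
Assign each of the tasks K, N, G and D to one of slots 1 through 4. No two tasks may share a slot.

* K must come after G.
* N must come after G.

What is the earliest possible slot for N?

Precedence pushes N to at least 2.
N at 2 is achievable: G=1; N=2; K=3; D=4.

2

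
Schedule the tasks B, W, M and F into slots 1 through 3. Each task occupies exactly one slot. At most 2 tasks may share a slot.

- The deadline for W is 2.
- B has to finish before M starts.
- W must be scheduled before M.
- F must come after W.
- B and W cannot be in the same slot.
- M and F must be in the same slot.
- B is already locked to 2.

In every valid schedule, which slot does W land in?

1

W's window is 1–2.
B is fixed at 2, and W can't share a slot with B.
So W must be 1.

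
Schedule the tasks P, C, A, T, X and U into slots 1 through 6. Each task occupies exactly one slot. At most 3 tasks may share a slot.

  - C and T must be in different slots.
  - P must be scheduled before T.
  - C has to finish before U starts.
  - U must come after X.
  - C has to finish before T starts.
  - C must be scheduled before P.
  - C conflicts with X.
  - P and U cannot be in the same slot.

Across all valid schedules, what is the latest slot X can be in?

5

Downstream work caps X at 5.
X at 5 is achievable: T in 3; X in 5; P in 2; C in 1; A in 1; U in 6.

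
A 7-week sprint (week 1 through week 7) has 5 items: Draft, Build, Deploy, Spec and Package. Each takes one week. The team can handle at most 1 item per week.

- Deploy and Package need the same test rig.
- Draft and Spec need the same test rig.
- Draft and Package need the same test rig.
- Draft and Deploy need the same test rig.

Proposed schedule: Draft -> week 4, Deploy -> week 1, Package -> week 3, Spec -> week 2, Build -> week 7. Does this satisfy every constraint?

Valid

Draft and Spec need the same test rig — holds.
The team can handle at most 1 item per week — holds.
Deploy and Package need the same test rig — holds.
Draft and Package need the same test rig — holds.
Draft and Deploy need the same test rig — holds.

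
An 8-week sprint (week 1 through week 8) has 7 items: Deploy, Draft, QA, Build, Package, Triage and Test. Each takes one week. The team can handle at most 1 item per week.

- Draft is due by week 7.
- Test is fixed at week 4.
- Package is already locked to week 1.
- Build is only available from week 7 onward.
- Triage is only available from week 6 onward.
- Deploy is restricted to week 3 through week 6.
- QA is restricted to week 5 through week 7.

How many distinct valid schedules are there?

Splitting on Deploy: it can be week 3 (13), week 5 (6), week 6 (4). Listing each branch's schedules as (Draft, QA, Build, Package, Triage, Test) by week number:
Deploy=week 3: (2,5,7,1,6,4) (2,5,7,1,8,4) (2,5,8,1,6,4) (2,5,8,1,7,4) (2,6,7,1,8,4) (2,6,8,1,7,4) (2,7,8,1,6,4) (5,6,7,1,8,4) (5,6,8,1,7,4) (5,7,8,1,6,4) (6,5,7,1,8,4) (6,5,8,1,7,4) (7,5,8,1,6,4) — 13.
Deploy=week 5: (2,6,7,1,8,4) (2,6,8,1,7,4) (2,7,8,1,6,4) (3,6,7,1,8,4) (3,6,8,1,7,4) (3,7,8,1,6,4) — 6.
Deploy=week 6: (2,5,7,1,8,4) (2,5,8,1,7,4) (3,5,7,1,8,4) (3,5,8,1,7,4) — 4.
Summing: 13 + 6 + 4 = 23.

23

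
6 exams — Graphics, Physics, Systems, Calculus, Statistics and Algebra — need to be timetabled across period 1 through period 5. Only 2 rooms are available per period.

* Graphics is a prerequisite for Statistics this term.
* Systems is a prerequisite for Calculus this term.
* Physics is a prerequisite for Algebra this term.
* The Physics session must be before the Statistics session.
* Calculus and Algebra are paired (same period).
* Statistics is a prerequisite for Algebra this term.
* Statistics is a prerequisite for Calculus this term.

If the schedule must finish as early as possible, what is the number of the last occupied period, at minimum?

period 3

The precedence chain requires at least 3 distinct periods.
With at most 2 per period and 6 exams, at least 3 periods are needed.
3 works (last occupied period: period 3): for example Calculus=period 3, Statistics=period 2, Algebra=period 3, Physics=period 1, Systems=period 2, Graphics=period 1.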